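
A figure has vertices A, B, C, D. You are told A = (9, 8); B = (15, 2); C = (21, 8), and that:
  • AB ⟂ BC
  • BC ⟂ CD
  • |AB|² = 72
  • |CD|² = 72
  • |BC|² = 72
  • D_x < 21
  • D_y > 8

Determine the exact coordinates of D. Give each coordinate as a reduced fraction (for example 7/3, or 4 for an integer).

D = (15, 14)

1. D_x = 15  [[BC ⟂ CD ⇒ 6x+6y-174=0] ∩ [|D−(21, 8)|²=72]]
2. D_y = 14  [[BC ⟂ CD ⇒ 6x+6y-174=0] ∩ [|D−(21, 8)|²=72]]
   so D = (15, 14)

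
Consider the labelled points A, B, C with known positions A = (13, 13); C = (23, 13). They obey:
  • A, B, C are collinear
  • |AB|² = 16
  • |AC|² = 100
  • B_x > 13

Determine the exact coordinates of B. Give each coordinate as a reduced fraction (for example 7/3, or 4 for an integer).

1. B_x = 17  [[A, B, C are collinear ⇒ -10y+130=0] ∩ [|B−(13, 13)|²=16]]
2. B_y = 13  [[A, B, C are collinear ⇒ -10y+130=0] ∩ [|B−(13, 13)|²=16]]
   so B = (17, 13)

B = (17, 13)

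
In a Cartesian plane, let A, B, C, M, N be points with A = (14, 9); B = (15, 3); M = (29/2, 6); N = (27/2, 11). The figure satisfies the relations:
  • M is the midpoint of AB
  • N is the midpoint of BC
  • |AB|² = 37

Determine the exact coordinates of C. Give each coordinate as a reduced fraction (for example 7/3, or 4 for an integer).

1. C_x = 12  [C = 2·N−B = 2·(27/2, 11)−(15, 3)]
2. C_y = 19  [C = 2·N−B = 2·(27/2, 11)−(15, 3)]
   so C = (12, 19)

C = (12, 19)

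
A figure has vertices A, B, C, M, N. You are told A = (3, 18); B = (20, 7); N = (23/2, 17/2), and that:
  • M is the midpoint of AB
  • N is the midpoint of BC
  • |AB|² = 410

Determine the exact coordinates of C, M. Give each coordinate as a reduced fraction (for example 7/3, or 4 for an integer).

C = (3, 10)
M = (23/2, 25/2)

1. M_x = 23/2  [2·M = A+B = (3, 18)+(20, 7)]
2. M_y = 25/2  [2·M = A+B = (3, 18)+(20, 7)]
   so M = (23/2, 25/2)
3. C_x = 3  [C = 2·N−B = 2·(23/2, 17/2)−(20, 7)]
4. C_y = 10  [C = 2·N−B = 2·(23/2, 17/2)−(20, 7)]
   so C = (3, 10)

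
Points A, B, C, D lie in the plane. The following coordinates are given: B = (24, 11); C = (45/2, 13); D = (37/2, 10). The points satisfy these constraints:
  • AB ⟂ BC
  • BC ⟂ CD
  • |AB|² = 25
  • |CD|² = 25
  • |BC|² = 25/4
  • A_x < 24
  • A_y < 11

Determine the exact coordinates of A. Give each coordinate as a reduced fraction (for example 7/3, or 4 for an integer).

1. A_x = 20  [[AB ⟂ BC ⇒ 3/2x-2y-14=0] ∩ [|A−(24, 11)|²=25]]
2. A_y = 8  [[AB ⟂ BC ⇒ 3/2x-2y-14=0] ∩ [|A−(24, 11)|²=25]]
   so A = (20, 8)

A = (20, 8)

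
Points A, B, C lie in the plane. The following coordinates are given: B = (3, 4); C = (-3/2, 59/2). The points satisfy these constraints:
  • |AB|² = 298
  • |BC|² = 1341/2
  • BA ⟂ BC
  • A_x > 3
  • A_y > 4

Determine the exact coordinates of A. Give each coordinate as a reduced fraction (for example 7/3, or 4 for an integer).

A = (20, 7)

1. A_x = 20  [[BA ⟂ BC ⇒ -9/2x+51/2y-177/2=0] ∩ [|A−(3, 4)|²=298]]
2. A_y = 7  [[BA ⟂ BC ⇒ -9/2x+51/2y-177/2=0] ∩ [|A−(3, 4)|²=298]]
   so A = (20, 7)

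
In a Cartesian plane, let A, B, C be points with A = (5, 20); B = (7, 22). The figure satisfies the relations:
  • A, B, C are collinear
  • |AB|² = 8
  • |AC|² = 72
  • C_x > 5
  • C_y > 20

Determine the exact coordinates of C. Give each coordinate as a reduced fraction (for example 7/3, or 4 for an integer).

C = (11, 26)

1. C_x = 11  [[A, B, C are collinear ⇒ -2x+2y-30=0] ∩ [|C−(5, 20)|²=72]]
2. C_y = 26  [[A, B, C are collinear ⇒ -2x+2y-30=0] ∩ [|C−(5, 20)|²=72]]
   so C = (11, 26)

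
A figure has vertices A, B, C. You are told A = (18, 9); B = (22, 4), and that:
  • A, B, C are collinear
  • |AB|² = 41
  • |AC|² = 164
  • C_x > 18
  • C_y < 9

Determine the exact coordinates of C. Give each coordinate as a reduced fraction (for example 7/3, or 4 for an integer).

1. C_x = 26  [[A, B, C are collinear ⇒ 5x+4y-126=0] ∩ [|C−(18, 9)|²=164]]
2. C_y = -1  [[A, B, C are collinear ⇒ 5x+4y-126=0] ∩ [|C−(18, 9)|²=164]]
   so C = (26, -1)

C = (26, -1)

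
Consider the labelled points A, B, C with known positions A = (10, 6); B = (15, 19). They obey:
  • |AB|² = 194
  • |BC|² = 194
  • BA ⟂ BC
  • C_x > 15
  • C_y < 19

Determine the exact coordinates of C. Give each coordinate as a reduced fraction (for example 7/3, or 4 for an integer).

C = (28, 14)

1. C_x = 28  [[BA ⟂ BC ⇒ -5x-13y+322=0] ∩ [|C−(15, 19)|²=194]]
2. C_y = 14  [[BA ⟂ BC ⇒ -5x-13y+322=0] ∩ [|C−(15, 19)|²=194]]
   so C = (28, 14)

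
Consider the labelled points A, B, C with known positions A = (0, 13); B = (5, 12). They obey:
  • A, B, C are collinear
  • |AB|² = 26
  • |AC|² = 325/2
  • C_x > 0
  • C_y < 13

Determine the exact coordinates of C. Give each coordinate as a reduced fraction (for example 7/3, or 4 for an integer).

1. C_x = 25/2  [[A, B, C are collinear ⇒ 1x+5y-65=0] ∩ [|C−(0, 13)|²=325/2]]
2. C_y = 21/2  [[A, B, C are collinear ⇒ 1x+5y-65=0] ∩ [|C−(0, 13)|²=325/2]]
   so C = (25/2, 21/2)

C = (25/2, 21/2)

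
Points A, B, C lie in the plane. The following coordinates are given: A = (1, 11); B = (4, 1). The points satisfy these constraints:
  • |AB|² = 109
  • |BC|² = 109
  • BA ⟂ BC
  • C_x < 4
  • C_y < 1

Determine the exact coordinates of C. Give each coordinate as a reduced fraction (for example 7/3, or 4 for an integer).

1. C_x = -6  [[BA ⟂ BC ⇒ -3x+10y+2=0] ∩ [|C−(4, 1)|²=109]]
2. C_y = -2  [[BA ⟂ BC ⇒ -3x+10y+2=0] ∩ [|C−(4, 1)|²=109]]
   so C = (-6, -2)

C = (-6, -2)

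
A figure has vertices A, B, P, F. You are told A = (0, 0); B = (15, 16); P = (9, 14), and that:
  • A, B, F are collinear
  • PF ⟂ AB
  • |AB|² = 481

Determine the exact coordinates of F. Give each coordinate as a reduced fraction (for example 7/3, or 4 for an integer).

F = (5385/481, 5744/481)

1. F_x = 5385/481  [[A, B, F are collinear ⇒ -16x+15y=0] ∩ [PF ⟂ AB ⇒ 15x+16y-359=0]]
2. F_y = 5744/481  [[A, B, F are collinear ⇒ -16x+15y=0] ∩ [PF ⟂ AB ⇒ 15x+16y-359=0]]
   so F = (5385/481, 5744/481)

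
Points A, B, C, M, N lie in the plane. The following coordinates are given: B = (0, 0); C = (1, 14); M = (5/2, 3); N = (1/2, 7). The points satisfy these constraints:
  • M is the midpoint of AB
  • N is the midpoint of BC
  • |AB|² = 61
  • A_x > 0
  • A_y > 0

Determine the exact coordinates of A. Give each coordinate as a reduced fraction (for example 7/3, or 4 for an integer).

A = (5, 6)

1. A_x = 5  [A = 2·M−B = 2·(5/2, 3)−(0, 0)]
2. A_y = 6  [A = 2·M−B = 2·(5/2, 3)−(0, 0)]
   so A = (5, 6)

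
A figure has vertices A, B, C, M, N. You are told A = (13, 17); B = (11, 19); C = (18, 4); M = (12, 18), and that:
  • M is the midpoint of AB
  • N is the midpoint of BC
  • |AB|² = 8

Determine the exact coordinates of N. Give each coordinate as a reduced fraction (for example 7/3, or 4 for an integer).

N = (29/2, 23/2)

1. N_x = 29/2  [2·N = B+C = (11, 19)+(18, 4)]
2. N_y = 23/2  [2·N = B+C = (11, 19)+(18, 4)]
   so N = (29/2, 23/2)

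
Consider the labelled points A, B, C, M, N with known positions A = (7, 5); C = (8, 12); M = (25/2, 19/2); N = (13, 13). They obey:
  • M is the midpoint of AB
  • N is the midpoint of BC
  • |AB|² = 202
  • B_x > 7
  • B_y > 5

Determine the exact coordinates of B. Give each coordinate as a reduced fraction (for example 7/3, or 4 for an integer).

1. B_x = 18  [B = 2·M−A = 2·(25/2, 19/2)−(7, 5)]
2. B_y = 14  [B = 2·M−A = 2·(25/2, 19/2)−(7, 5)]
   so B = (18, 14)

B = (18, 14)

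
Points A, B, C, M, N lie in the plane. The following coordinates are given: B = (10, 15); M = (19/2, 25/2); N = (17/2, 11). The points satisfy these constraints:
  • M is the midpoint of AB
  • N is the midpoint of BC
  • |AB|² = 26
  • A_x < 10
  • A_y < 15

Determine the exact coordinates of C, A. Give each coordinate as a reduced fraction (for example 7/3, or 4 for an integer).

1. A_x = 9  [A = 2·M−B = 2·(19/2, 25/2)−(10, 15)]
2. A_y = 10  [A = 2·M−B = 2·(19/2, 25/2)−(10, 15)]
   so A = (9, 10)
3. C_x = 7  [C = 2·N−B = 2·(17/2, 11)−(10, 15)]
4. C_y = 7  [C = 2·N−B = 2·(17/2, 11)−(10, 15)]
   so C = (7, 7)

C = (7, 7)
A = (9, 10)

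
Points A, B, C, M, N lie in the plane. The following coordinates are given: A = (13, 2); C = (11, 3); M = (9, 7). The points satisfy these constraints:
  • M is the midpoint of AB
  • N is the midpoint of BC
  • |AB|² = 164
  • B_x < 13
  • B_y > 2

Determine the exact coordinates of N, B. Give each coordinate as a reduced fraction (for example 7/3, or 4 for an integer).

N = (8, 15/2)
B = (5, 12)

1. B_x = 5  [B = 2·M−A = 2·(9, 7)−(13, 2)]
2. B_y = 12  [B = 2·M−A = 2·(9, 7)−(13, 2)]
   so B = (5, 12)
3. N_x = 8  [2·N = B+C = (5, 12)+(11, 3)]
4. N_y = 15/2  [2·N = B+C = (5, 12)+(11, 3)]
   so N = (8, 15/2)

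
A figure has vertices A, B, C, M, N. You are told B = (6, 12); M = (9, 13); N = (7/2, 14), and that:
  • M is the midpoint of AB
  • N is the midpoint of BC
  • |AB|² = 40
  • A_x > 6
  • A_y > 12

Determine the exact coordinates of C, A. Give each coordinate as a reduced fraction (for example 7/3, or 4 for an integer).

1. A_x = 12  [A = 2·M−B = 2·(9, 13)−(6, 12)]
2. A_y = 14  [A = 2·M−B = 2·(9, 13)−(6, 12)]
   so A = (12, 14)
3. C_x = 1  [C = 2·N−B = 2·(7/2, 14)−(6, 12)]
4. C_y = 16  [C = 2·N−B = 2·(7/2, 14)−(6, 12)]
   so C = (1, 16)

C = (1, 16)
A = (12, 14)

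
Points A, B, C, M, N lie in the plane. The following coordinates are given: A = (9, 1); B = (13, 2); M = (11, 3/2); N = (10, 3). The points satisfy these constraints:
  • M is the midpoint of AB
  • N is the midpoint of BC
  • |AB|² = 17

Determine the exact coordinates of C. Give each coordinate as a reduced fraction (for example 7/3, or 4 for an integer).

1. C_x = 7  [C = 2·N−B = 2·(10, 3)−(13, 2)]
2. C_y = 4  [C = 2·N−B = 2·(10, 3)−(13, 2)]
   so C = (7, 4)

C = (7, 4)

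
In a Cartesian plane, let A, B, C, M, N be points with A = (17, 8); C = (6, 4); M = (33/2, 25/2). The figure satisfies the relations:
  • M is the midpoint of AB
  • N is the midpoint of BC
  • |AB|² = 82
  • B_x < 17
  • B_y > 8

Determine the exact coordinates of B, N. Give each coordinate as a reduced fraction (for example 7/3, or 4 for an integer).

1. B_x = 16  [B = 2·M−A = 2·(33/2, 25/2)−(17, 8)]
2. B_y = 17  [B = 2·M−A = 2·(33/2, 25/2)−(17, 8)]
   so B = (16, 17)
3. N_x = 11  [2·N = B+C = (16, 17)+(6, 4)]
4. N_y = 21/2  [2·N = B+C = (16, 17)+(6, 4)]
   so N = (11, 21/2)

B = (16, 17)
N = (11, 21/2)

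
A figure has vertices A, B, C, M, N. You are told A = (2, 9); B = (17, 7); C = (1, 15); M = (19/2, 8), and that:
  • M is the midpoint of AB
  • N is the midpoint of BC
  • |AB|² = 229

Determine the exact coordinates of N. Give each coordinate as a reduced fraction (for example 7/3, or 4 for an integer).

1. N_x = 9  [2·N = B+C = (17, 7)+(1, 15)]
2. N_y = 11  [2·N = B+C = (17, 7)+(1, 15)]
   so N = (9, 11)

N = (9, 11)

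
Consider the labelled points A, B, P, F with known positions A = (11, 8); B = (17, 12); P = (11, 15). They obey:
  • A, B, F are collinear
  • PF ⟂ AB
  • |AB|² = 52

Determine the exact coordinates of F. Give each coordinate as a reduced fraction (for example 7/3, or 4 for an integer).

F = (185/13, 132/13)

1. F_x = 185/13  [[A, B, F are collinear ⇒ -4x+6y-4=0] ∩ [PF ⟂ AB ⇒ 6x+4y-126=0]]
2. F_y = 132/13  [[A, B, F are collinear ⇒ -4x+6y-4=0] ∩ [PF ⟂ AB ⇒ 6x+4y-126=0]]
   so F = (185/13, 132/13)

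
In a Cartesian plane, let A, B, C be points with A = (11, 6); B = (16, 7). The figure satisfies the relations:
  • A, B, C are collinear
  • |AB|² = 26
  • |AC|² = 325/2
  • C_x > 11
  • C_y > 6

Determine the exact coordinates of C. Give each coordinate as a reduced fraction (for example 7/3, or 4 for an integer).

1. C_x = 47/2  [[A, B, C are collinear ⇒ -1x+5y-19=0] ∩ [|C−(11, 6)|²=325/2]]
2. C_y = 17/2  [[A, B, C are collinear ⇒ -1x+5y-19=0] ∩ [|C−(11, 6)|²=325/2]]
   so C = (47/2, 17/2)

C = (47/2, 17/2)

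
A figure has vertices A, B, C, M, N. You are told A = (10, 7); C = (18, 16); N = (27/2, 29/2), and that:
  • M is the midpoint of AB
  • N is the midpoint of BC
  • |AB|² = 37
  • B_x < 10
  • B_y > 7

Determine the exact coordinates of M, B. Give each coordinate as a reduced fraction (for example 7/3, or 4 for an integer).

1. B_x = 9  [B = 2·N−C = 2·(27/2, 29/2)−(18, 16)]
2. B_y = 13  [B = 2·N−C = 2·(27/2, 29/2)−(18, 16)]
   so B = (9, 13)
3. M_x = 19/2  [2·M = A+B = (10, 7)+(9, 13)]
4. M_y = 10  [2·M = A+B = (10, 7)+(9, 13)]
   so M = (19/2, 10)

M = (19/2, 10)
B = (9, 13)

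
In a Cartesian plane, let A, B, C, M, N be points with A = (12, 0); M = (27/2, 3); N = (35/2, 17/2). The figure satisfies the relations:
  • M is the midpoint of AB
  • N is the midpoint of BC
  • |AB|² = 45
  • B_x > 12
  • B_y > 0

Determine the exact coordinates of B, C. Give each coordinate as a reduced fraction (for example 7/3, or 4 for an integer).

B = (15, 6)
C = (20, 11)

1. B_x = 15  [B = 2·M−A = 2·(27/2, 3)−(12, 0)]
2. B_y = 6  [B = 2·M−A = 2·(27/2, 3)−(12, 0)]
   so B = (15, 6)
3. C_x = 20  [C = 2·N−B = 2·(35/2, 17/2)−(15, 6)]
4. C_y = 11  [C = 2·N−B = 2·(35/2, 17/2)−(15, 6)]
   so C = (20, 11)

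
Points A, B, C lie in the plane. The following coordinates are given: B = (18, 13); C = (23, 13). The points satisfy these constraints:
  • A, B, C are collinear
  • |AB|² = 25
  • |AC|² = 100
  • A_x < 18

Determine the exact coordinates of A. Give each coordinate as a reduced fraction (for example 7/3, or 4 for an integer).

1. A_x = 13  [[A, B, C are collinear ⇒ 5y-65=0] ∩ [|A−(18, 13)|²=25]]
2. A_y = 13  [[A, B, C are collinear ⇒ 5y-65=0] ∩ [|A−(18, 13)|²=25]]
   so A = (13, 13)

A = (13, 13)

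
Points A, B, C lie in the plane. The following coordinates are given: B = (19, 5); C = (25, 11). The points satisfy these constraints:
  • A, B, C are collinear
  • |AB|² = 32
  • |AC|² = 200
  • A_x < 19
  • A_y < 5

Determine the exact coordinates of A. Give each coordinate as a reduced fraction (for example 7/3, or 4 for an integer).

A = (15, 1)

1. A_x = 15  [[A, B, C are collinear ⇒ -6x+6y+84=0] ∩ [|A−(19, 5)|²=32]]
2. A_y = 1  [[A, B, C are collinear ⇒ -6x+6y+84=0] ∩ [|A−(19, 5)|²=32]]
   so A = (15, 1)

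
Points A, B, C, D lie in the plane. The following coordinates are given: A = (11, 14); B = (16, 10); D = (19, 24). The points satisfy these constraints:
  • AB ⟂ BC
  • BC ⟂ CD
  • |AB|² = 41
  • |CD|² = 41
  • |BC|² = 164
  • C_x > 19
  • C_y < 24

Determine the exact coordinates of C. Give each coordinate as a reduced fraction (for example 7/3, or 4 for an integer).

C = (24, 20)

1. C_x = 24  [[AB ⟂ BC ⇒ 5x-4y-40=0] ∩ [|C−(19, 24)|²=41]]
2. C_y = 20  [[AB ⟂ BC ⇒ 5x-4y-40=0] ∩ [|C−(19, 24)|²=41]]
   so C = (24, 20)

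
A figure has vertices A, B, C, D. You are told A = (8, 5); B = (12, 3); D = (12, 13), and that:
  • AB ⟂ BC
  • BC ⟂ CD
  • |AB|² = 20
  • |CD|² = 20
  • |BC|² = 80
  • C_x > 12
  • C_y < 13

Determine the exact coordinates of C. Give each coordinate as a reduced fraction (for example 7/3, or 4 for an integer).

C = (16, 11)

1. C_x = 16  [[AB ⟂ BC ⇒ 4x-2y-42=0] ∩ [|C−(12, 13)|²=20]]
2. C_y = 11  [[AB ⟂ BC ⇒ 4x-2y-42=0] ∩ [|C−(12, 13)|²=20]]
   so C = (16, 11)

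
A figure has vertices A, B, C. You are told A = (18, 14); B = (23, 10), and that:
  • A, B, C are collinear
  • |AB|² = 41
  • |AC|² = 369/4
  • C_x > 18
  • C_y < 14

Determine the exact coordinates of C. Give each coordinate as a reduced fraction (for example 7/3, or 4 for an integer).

C = (51/2, 8)

1. C_x = 51/2  [[A, B, C are collinear ⇒ 4x+5y-142=0] ∩ [|C−(18, 14)|²=369/4]]
2. C_y = 8  [[A, B, C are collinear ⇒ 4x+5y-142=0] ∩ [|C−(18, 14)|²=369/4]]
   so C = (51/2, 8)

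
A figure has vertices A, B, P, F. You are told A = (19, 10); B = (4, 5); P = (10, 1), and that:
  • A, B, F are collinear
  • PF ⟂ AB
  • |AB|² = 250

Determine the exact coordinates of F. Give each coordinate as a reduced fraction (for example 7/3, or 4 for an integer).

F = (41/5, 32/5)

1. F_x = 41/5  [[A, B, F are collinear ⇒ 5x-15y+55=0] ∩ [PF ⟂ AB ⇒ -15x-5y+155=0]]
2. F_y = 32/5  [[A, B, F are collinear ⇒ 5x-15y+55=0] ∩ [PF ⟂ AB ⇒ -15x-5y+155=0]]
   so F = (41/5, 32/5)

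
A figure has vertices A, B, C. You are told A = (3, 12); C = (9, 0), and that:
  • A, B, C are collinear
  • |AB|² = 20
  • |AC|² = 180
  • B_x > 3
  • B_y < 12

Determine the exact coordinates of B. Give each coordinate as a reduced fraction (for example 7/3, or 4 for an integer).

B = (5, 8)

1. B_x = 5  [[A, B, C are collinear ⇒ -12x-6y+108=0] ∩ [|B−(3, 12)|²=20]]
2. B_y = 8  [[A, B, C are collinear ⇒ -12x-6y+108=0] ∩ [|B−(3, 12)|²=20]]
   so B = (5, 8)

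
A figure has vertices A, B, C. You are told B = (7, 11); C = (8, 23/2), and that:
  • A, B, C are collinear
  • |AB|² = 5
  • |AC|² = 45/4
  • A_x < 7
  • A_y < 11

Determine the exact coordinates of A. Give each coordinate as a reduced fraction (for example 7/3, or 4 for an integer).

1. A_x = 5  [[A, B, C are collinear ⇒ -1/2x+1y-15/2=0] ∩ [|A−(7, 11)|²=5]]
2. A_y = 10  [[A, B, C are collinear ⇒ -1/2x+1y-15/2=0] ∩ [|A−(7, 11)|²=5]]
   so A = (5, 10)

A = (5, 10)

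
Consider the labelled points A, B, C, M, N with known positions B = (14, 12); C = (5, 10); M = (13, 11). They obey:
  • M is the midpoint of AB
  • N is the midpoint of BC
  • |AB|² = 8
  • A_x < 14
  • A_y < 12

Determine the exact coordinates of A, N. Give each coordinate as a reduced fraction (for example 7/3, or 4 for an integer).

A = (12, 10)
N = (19/2, 11)

1. A_x = 12  [A = 2·M−B = 2·(13, 11)−(14, 12)]
2. A_y = 10  [A = 2·M−B = 2·(13, 11)−(14, 12)]
   so A = (12, 10)
3. N_x = 19/2  [2·N = B+C = (14, 12)+(5, 10)]
4. N_y = 11  [2·N = B+C = (14, 12)+(5, 10)]
   so N = (19/2, 11)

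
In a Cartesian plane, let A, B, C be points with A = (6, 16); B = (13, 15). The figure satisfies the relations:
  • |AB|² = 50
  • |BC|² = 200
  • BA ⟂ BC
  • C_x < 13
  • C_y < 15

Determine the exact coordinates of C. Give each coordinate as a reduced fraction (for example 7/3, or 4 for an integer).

C = (11, 1)

1. C_x = 11  [[BA ⟂ BC ⇒ -7x+1y+76=0] ∩ [|C−(13, 15)|²=200]]
2. C_y = 1  [[BA ⟂ BC ⇒ -7x+1y+76=0] ∩ [|C−(13, 15)|²=200]]
   so C = (11, 1)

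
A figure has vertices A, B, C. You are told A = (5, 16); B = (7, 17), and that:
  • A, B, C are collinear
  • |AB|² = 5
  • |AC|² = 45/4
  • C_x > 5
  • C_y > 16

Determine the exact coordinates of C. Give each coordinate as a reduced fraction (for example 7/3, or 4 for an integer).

C = (8, 35/2)

1. C_x = 8  [[A, B, C are collinear ⇒ -1x+2y-27=0] ∩ [|C−(5, 16)|²=45/4]]
2. C_y = 35/2  [[A, B, C are collinear ⇒ -1x+2y-27=0] ∩ [|C−(5, 16)|²=45/4]]
   so C = (8, 35/2)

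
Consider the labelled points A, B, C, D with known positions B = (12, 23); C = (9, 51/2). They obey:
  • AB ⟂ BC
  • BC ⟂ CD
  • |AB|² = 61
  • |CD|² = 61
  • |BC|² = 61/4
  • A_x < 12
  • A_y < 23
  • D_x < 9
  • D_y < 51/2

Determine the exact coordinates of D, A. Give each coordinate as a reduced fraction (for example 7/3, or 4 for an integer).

D = (4, 39/2)
A = (7, 17)

1. D_x = 4  [[BC ⟂ CD ⇒ -3x+5/2y-147/4=0] ∩ [|D−(9, 51/2)|²=61]]
2. D_y = 39/2  [[BC ⟂ CD ⇒ -3x+5/2y-147/4=0] ∩ [|D−(9, 51/2)|²=61]]
   so D = (4, 39/2)
3. A_x = 7  [[AB ⟂ BC ⇒ 3x-5/2y+43/2=0] ∩ [|A−(12, 23)|²=61]]
4. A_y = 17  [[AB ⟂ BC ⇒ 3x-5/2y+43/2=0] ∩ [|A−(12, 23)|²=61]]
   so A = (7, 17)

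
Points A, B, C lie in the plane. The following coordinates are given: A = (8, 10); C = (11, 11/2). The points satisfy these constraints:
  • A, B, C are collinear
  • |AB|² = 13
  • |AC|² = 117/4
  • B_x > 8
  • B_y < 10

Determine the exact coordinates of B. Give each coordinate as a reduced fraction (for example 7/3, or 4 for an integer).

1. B_x = 10  [[A, B, C are collinear ⇒ -9/2x-3y+66=0] ∩ [|B−(8, 10)|²=13]]
2. B_y = 7  [[A, B, C are collinear ⇒ -9/2x-3y+66=0] ∩ [|B−(8, 10)|²=13]]
   so B = (10, 7)

B = (10, 7)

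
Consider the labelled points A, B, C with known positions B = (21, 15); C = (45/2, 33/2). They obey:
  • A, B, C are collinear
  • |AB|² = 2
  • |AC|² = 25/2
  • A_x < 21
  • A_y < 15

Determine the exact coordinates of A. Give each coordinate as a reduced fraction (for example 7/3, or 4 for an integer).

1. A_x = 20  [[A, B, C are collinear ⇒ -3/2x+3/2y+9=0] ∩ [|A−(21, 15)|²=2]]
2. A_y = 14  [[A, B, C are collinear ⇒ -3/2x+3/2y+9=0] ∩ [|A−(21, 15)|²=2]]
   so A = (20, 14)

A = (20, 14)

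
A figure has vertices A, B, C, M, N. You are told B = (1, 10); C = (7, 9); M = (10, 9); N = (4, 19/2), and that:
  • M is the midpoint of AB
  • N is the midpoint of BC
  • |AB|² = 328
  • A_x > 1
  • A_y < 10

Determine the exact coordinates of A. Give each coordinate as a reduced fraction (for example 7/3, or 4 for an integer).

A = (19, 8)

1. A_x = 19  [A = 2·M−B = 2·(10, 9)−(1, 10)]
2. A_y = 8  [A = 2·M−B = 2·(10, 9)−(1, 10)]
   so A = (19, 8)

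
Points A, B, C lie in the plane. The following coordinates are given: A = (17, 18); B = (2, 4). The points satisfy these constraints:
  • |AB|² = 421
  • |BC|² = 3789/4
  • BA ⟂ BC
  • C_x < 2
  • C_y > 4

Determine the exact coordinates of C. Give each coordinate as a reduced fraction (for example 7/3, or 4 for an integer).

C = (-19, 53/2)

1. C_x = -19  [[BA ⟂ BC ⇒ 15x+14y-86=0] ∩ [|C−(2, 4)|²=3789/4]]
2. C_y = 53/2  [[BA ⟂ BC ⇒ 15x+14y-86=0] ∩ [|C−(2, 4)|²=3789/4]]
   so C = (-19, 53/2)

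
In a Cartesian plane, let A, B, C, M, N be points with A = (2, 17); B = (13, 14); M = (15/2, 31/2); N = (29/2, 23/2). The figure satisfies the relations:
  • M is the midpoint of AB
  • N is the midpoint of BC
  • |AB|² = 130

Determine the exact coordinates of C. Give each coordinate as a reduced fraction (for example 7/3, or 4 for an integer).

1. C_x = 16  [C = 2·N−B = 2·(29/2, 23/2)−(13, 14)]
2. C_y = 9  [C = 2·N−B = 2·(29/2, 23/2)−(13, 14)]
   so C = (16, 9)

C = (16, 9)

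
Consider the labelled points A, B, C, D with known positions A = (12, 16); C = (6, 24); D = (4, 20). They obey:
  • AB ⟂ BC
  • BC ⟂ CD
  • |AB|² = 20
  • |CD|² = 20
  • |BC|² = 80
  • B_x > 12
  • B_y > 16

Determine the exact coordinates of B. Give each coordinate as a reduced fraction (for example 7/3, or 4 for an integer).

1. B_x = 14  [[BC ⟂ CD ⇒ 2x+4y-108=0] ∩ [|B−(12, 16)|²=20]]
2. B_y = 20  [[BC ⟂ CD ⇒ 2x+4y-108=0] ∩ [|B−(12, 16)|²=20]]
   so B = (14, 20)

B = (14, 20)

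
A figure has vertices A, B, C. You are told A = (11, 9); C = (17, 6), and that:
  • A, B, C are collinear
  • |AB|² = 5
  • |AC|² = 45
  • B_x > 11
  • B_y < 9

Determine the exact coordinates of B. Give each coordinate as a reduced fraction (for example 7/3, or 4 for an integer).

1. B_x = 13  [[A, B, C are collinear ⇒ -3x-6y+87=0] ∩ [|B−(11, 9)|²=5]]
2. B_y = 8  [[A, B, C are collinear ⇒ -3x-6y+87=0] ∩ [|B−(11, 9)|²=5]]
   so B = (13, 8)

B = (13, 8)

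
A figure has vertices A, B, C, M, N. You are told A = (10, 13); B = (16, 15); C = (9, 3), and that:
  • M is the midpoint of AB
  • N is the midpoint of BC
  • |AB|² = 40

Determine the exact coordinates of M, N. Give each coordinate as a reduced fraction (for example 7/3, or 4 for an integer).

1. M_x = 13  [2·M = A+B = (10, 13)+(16, 15)]
2. M_y = 14  [2·M = A+B = (10, 13)+(16, 15)]
   so M = (13, 14)
3. N_x = 25/2  [2·N = B+C = (16, 15)+(9, 3)]
4. N_y = 9  [2·N = B+C = (16, 15)+(9, 3)]
   so N = (25/2, 9)

M = (13, 14)
N = (25/2, 9)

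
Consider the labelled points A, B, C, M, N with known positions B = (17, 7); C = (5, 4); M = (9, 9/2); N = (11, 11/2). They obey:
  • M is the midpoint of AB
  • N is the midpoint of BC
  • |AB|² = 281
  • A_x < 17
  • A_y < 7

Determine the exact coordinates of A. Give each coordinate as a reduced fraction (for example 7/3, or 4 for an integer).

A = (1, 2)

1. A_x = 1  [A = 2·M−B = 2·(9, 9/2)−(17, 7)]
2. A_y = 2  [A = 2·M−B = 2·(9, 9/2)−(17, 7)]
   so A = (1, 2)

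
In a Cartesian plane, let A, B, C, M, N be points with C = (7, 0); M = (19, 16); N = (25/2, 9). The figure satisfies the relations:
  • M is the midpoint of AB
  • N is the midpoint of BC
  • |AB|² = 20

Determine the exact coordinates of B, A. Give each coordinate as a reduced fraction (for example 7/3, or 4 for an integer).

B = (18, 18)
A = (20, 14)

1. B_x = 18  [B = 2·N−C = 2·(25/2, 9)−(7, 0)]
2. B_y = 18  [B = 2·N−C = 2·(25/2, 9)−(7, 0)]
   so B = (18, 18)
3. A_x = 20  [A = 2·M−B = 2·(19, 16)−(18, 18)]
4. A_y = 14  [A = 2·M−B = 2·(19, 16)−(18, 18)]
   so A = (20, 14)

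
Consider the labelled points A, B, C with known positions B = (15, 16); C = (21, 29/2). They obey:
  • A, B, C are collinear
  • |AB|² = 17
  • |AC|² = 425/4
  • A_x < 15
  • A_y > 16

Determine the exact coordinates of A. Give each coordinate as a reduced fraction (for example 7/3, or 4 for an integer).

1. A_x = 11  [[A, B, C are collinear ⇒ 3/2x+6y-237/2=0] ∩ [|A−(15, 16)|²=17]]
2. A_y = 17  [[A, B, C are collinear ⇒ 3/2x+6y-237/2=0] ∩ [|A−(15, 16)|²=17]]
   so A = (11, 17)

A = (11, 17)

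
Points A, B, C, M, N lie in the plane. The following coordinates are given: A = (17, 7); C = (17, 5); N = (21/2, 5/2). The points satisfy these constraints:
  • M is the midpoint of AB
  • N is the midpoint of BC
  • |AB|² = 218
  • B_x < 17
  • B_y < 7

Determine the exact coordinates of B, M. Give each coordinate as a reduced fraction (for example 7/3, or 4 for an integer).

B = (4, 0)
M = (21/2, 7/2)

1. B_x = 4  [B = 2·N−C = 2·(21/2, 5/2)−(17, 5)]
2. B_y = 0  [B = 2·N−C = 2·(21/2, 5/2)−(17, 5)]
   so B = (4, 0)
3. M_x = 21/2  [2·M = A+B = (17, 7)+(4, 0)]
4. M_y = 7/2  [2·M = A+B = (17, 7)+(4, 0)]
   so M = (21/2, 7/2)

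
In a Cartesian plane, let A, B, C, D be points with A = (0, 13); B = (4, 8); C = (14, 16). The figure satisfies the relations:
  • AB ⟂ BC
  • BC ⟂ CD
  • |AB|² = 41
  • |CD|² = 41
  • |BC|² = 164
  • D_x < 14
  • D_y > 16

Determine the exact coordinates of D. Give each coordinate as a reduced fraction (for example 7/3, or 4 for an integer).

1. D_x = 10  [[BC ⟂ CD ⇒ 10x+8y-268=0] ∩ [|D−(14, 16)|²=41]]
2. D_y = 21  [[BC ⟂ CD ⇒ 10x+8y-268=0] ∩ [|D−(14, 16)|²=41]]
   so D = (10, 21)

D = (10, 21)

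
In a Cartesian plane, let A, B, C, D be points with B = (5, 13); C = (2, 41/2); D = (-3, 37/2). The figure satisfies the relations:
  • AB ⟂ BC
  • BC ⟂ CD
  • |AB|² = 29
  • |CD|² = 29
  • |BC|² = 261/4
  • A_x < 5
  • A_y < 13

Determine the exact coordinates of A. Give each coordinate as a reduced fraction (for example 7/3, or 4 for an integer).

A = (0, 11)

1. A_x = 0  [[AB ⟂ BC ⇒ 3x-15/2y+165/2=0] ∩ [|A−(5, 13)|²=29]]
2. A_y = 11  [[AB ⟂ BC ⇒ 3x-15/2y+165/2=0] ∩ [|A−(5, 13)|²=29]]
   so A = (0, 11)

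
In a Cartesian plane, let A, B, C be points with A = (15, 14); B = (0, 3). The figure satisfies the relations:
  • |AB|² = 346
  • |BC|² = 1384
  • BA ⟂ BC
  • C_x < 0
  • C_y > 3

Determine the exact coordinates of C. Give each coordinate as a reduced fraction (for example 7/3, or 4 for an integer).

1. C_x = -22  [[BA ⟂ BC ⇒ 15x+11y-33=0] ∩ [|C−(0, 3)|²=1384]]
2. C_y = 33  [[BA ⟂ BC ⇒ 15x+11y-33=0] ∩ [|C−(0, 3)|²=1384]]
   so C = (-22, 33)

C = (-22, 33)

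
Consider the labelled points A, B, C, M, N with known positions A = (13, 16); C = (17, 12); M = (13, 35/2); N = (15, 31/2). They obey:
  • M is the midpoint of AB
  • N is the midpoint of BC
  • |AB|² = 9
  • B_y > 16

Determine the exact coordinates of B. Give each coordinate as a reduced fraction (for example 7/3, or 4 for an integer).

1. B_x = 13  [B = 2·M−A = 2·(13, 35/2)−(13, 16)]
2. B_y = 19  [B = 2·M−A = 2·(13, 35/2)−(13, 16)]
   so B = (13, 19)

B = (13, 19)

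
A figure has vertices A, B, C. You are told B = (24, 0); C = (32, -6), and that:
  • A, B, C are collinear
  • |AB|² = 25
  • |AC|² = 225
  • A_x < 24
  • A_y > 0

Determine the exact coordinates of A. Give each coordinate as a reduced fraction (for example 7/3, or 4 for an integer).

1. A_x = 20  [[A, B, C are collinear ⇒ 6x+8y-144=0] ∩ [|A−(24, 0)|²=25]]
2. A_y = 3  [[A, B, C are collinear ⇒ 6x+8y-144=0] ∩ [|A−(24, 0)|²=25]]
   so A = (20, 3)

A = (20, 3)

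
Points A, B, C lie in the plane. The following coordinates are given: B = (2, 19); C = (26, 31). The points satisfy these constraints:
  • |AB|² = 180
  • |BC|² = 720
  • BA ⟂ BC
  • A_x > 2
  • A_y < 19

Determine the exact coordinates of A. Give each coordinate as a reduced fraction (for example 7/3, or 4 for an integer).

A = (8, 7)

1. A_x = 8  [[BA ⟂ BC ⇒ 24x+12y-276=0] ∩ [|A−(2, 19)|²=180]]
2. A_y = 7  [[BA ⟂ BC ⇒ 24x+12y-276=0] ∩ [|A−(2, 19)|²=180]]
   so A = (8, 7)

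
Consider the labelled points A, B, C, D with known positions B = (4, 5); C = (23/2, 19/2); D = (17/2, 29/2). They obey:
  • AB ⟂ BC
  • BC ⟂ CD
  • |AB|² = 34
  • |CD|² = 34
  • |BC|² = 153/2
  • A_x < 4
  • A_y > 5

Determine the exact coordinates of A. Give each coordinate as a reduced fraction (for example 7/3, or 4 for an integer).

1. A_x = 1  [[AB ⟂ BC ⇒ -15/2x-9/2y+105/2=0] ∩ [|A−(4, 5)|²=34]]
2. A_y = 10  [[AB ⟂ BC ⇒ -15/2x-9/2y+105/2=0] ∩ [|A−(4, 5)|²=34]]
   so A = (1, 10)

A = (1, 10)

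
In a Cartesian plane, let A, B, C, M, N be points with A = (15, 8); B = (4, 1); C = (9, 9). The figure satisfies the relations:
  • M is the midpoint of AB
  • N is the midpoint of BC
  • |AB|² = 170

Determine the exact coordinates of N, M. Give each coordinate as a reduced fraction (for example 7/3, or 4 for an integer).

1. M_x = 19/2  [2·M = A+B = (15, 8)+(4, 1)]
2. M_y = 9/2  [2·M = A+B = (15, 8)+(4, 1)]
   so M = (19/2, 9/2)
3. N_x = 13/2  [2·N = B+C = (4, 1)+(9, 9)]
4. N_y = 5  [2·N = B+C = (4, 1)+(9, 9)]
   so N = (13/2, 5)

N = (13/2, 5)
M = (19/2, 9/2)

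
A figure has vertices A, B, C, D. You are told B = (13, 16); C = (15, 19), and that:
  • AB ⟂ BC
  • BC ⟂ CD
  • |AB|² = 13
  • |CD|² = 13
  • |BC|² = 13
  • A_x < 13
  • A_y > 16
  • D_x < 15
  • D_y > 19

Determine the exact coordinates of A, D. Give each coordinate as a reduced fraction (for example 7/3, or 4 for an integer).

A = (10, 18)
D = (12, 21)

1. A_x = 10  [[AB ⟂ BC ⇒ -2x-3y+74=0] ∩ [|A−(13, 16)|²=13]]
2. A_y = 18  [[AB ⟂ BC ⇒ -2x-3y+74=0] ∩ [|A−(13, 16)|²=13]]
   so A = (10, 18)
3. D_x = 12  [[BC ⟂ CD ⇒ 2x+3y-87=0] ∩ [|D−(15, 19)|²=13]]
4. D_y = 21  [[BC ⟂ CD ⇒ 2x+3y-87=0] ∩ [|D−(15, 19)|²=13]]
   so D = (12, 21)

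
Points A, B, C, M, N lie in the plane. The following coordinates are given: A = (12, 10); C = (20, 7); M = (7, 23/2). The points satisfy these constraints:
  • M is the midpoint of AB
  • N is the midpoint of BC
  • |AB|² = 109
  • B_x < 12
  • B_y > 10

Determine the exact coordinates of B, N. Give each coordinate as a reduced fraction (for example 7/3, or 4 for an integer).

B = (2, 13)
N = (11, 10)

1. B_x = 2  [B = 2·M−A = 2·(7, 23/2)−(12, 10)]
2. B_y = 13  [B = 2·M−A = 2·(7, 23/2)−(12, 10)]
   so B = (2, 13)
3. N_x = 11  [2·N = B+C = (2, 13)+(20, 7)]
4. N_y = 10  [2·N = B+C = (2, 13)+(20, 7)]
   so N = (11, 10)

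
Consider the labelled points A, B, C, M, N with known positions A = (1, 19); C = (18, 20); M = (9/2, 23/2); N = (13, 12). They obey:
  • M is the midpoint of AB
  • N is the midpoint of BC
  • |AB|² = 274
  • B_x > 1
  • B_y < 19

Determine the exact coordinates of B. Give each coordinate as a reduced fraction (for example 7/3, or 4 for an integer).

B = (8, 4)

1. B_x = 8  [B = 2·M−A = 2·(9/2, 23/2)−(1, 19)]
2. B_y = 4  [B = 2·M−A = 2·(9/2, 23/2)−(1, 19)]
   so B = (8, 4)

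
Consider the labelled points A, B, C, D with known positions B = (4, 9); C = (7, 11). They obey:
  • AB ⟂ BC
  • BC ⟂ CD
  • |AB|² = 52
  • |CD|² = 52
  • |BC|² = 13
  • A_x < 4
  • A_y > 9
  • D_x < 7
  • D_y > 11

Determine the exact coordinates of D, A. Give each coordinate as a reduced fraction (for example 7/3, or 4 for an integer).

D = (3, 17)
A = (0, 15)

1. D_x = 3  [[BC ⟂ CD ⇒ 3x+2y-43=0] ∩ [|D−(7, 11)|²=52]]
2. D_y = 17  [[BC ⟂ CD ⇒ 3x+2y-43=0] ∩ [|D−(7, 11)|²=52]]
   so D = (3, 17)
3. A_x = 0  [[AB ⟂ BC ⇒ -3x-2y+30=0] ∩ [|A−(4, 9)|²=52]]
4. A_y = 15  [[AB ⟂ BC ⇒ -3x-2y+30=0] ∩ [|A−(4, 9)|²=52]]
   so A = (0, 15)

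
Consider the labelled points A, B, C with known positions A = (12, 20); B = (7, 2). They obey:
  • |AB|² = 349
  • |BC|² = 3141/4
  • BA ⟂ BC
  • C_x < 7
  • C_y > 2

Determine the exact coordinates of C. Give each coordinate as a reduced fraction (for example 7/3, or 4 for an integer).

1. C_x = -20  [[BA ⟂ BC ⇒ 5x+18y-71=0] ∩ [|C−(7, 2)|²=3141/4]]
2. C_y = 19/2  [[BA ⟂ BC ⇒ 5x+18y-71=0] ∩ [|C−(7, 2)|²=3141/4]]
   so C = (-20, 19/2)

C = (-20, 19/2)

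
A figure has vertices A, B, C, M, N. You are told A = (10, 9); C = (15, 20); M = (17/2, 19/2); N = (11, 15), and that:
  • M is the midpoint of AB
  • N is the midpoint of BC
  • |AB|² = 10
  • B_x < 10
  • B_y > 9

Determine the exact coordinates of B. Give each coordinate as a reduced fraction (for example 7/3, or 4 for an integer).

1. B_x = 7  [B = 2·M−A = 2·(17/2, 19/2)−(10, 9)]
2. B_y = 10  [B = 2·M−A = 2·(17/2, 19/2)−(10, 9)]
   so B = (7, 10)

B = (7, 10)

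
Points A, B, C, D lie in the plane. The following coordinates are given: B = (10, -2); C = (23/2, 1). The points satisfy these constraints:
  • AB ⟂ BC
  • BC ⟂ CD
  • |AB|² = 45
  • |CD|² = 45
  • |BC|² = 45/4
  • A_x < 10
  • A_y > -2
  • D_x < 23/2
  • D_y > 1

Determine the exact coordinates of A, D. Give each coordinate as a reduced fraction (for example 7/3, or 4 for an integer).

A = (4, 1)
D = (11/2, 4)

1. A_x = 4  [[AB ⟂ BC ⇒ -3/2x-3y+9=0] ∩ [|A−(10, -2)|²=45]]
2. A_y = 1  [[AB ⟂ BC ⇒ -3/2x-3y+9=0] ∩ [|A−(10, -2)|²=45]]
   so A = (4, 1)
3. D_x = 11/2  [[BC ⟂ CD ⇒ 3/2x+3y-81/4=0] ∩ [|D−(23/2, 1)|²=45]]
4. D_y = 4  [[BC ⟂ CD ⇒ 3/2x+3y-81/4=0] ∩ [|D−(23/2, 1)|²=45]]
   so D = (11/2, 4)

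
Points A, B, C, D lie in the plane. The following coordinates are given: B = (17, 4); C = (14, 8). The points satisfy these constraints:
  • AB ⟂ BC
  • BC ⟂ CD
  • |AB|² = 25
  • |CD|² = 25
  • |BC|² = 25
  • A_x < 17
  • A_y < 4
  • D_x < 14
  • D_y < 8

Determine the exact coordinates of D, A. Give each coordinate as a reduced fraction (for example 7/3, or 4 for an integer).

D = (10, 5)
A = (13, 1)

1. D_x = 10  [[BC ⟂ CD ⇒ -3x+4y+10=0] ∩ [|D−(14, 8)|²=25]]
2. D_y = 5  [[BC ⟂ CD ⇒ -3x+4y+10=0] ∩ [|D−(14, 8)|²=25]]
   so D = (10, 5)
3. A_x = 13  [[AB ⟂ BC ⇒ 3x-4y-35=0] ∩ [|A−(17, 4)|²=25]]
4. A_y = 1  [[AB ⟂ BC ⇒ 3x-4y-35=0] ∩ [|A−(17, 4)|²=25]]
   so A = (13, 1)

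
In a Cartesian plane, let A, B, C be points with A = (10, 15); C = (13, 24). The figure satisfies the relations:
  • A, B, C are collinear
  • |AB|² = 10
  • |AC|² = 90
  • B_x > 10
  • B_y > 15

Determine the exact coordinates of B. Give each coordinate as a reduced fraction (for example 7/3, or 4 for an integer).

B = (11, 18)

1. B_x = 11  [[A, B, C are collinear ⇒ 9x-3y-45=0] ∩ [|B−(10, 15)|²=10]]
2. B_y = 18  [[A, B, C are collinear ⇒ 9x-3y-45=0] ∩ [|B−(10, 15)|²=10]]
   so B = (11, 18)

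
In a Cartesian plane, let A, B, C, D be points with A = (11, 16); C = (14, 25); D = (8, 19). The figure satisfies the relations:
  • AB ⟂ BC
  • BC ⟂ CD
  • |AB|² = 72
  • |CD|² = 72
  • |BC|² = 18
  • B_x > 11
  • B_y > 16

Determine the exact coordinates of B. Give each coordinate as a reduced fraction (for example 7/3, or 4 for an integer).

B = (17, 22)

1. B_x = 17  [[BC ⟂ CD ⇒ 6x+6y-234=0] ∩ [|B−(11, 16)|²=72]]
2. B_y = 22  [[BC ⟂ CD ⇒ 6x+6y-234=0] ∩ [|B−(11, 16)|²=72]]
   so B = (17, 22)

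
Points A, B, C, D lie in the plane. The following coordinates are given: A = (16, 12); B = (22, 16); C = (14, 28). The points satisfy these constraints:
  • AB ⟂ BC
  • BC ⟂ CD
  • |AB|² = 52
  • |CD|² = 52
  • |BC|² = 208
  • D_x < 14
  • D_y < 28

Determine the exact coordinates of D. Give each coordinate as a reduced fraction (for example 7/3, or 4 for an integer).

D = (8, 24)

1. D_x = 8  [[BC ⟂ CD ⇒ -8x+12y-224=0] ∩ [|D−(14, 28)|²=52]]
2. D_y = 24  [[BC ⟂ CD ⇒ -8x+12y-224=0] ∩ [|D−(14, 28)|²=52]]
   so D = (8, 24)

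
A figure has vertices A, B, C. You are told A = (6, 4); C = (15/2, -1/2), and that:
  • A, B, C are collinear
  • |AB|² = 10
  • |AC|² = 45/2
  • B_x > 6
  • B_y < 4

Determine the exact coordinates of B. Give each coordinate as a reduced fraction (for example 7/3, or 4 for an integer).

B = (7, 1)

1. B_x = 7  [[A, B, C are collinear ⇒ -9/2x-3/2y+33=0] ∩ [|B−(6, 4)|²=10]]
2. B_y = 1  [[A, B, C are collinear ⇒ -9/2x-3/2y+33=0] ∩ [|B−(6, 4)|²=10]]
   so B = (7, 1)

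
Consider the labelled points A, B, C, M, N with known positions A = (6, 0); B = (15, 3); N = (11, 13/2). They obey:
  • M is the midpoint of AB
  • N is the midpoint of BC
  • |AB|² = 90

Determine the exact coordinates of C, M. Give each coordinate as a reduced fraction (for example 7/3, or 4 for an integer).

1. M_x = 21/2  [2·M = A+B = (6, 0)+(15, 3)]
2. M_y = 3/2  [2·M = A+B = (6, 0)+(15, 3)]
   so M = (21/2, 3/2)
3. C_x = 7  [C = 2·N−B = 2·(11, 13/2)−(15, 3)]
4. C_y = 10  [C = 2·N−B = 2·(11, 13/2)−(15, 3)]
   so C = (7, 10)

C = (7, 10)
M = (21/2, 3/2)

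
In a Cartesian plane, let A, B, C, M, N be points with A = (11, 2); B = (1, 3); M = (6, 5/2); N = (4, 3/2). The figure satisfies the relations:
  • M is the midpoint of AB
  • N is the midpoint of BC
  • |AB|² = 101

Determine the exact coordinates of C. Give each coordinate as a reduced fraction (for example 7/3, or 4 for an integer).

1. C_x = 7  [C = 2·N−B = 2·(4, 3/2)−(1, 3)]
2. C_y = 0  [C = 2·N−B = 2·(4, 3/2)−(1, 3)]
   so C = (7, 0)

C = (7, 0)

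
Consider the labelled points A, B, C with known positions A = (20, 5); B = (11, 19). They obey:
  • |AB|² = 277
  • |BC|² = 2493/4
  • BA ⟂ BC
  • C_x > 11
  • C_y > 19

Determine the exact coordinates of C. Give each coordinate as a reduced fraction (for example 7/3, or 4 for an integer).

1. C_x = 32  [[BA ⟂ BC ⇒ 9x-14y+167=0] ∩ [|C−(11, 19)|²=2493/4]]
2. C_y = 65/2  [[BA ⟂ BC ⇒ 9x-14y+167=0] ∩ [|C−(11, 19)|²=2493/4]]
   so C = (32, 65/2)

C = (32, 65/2)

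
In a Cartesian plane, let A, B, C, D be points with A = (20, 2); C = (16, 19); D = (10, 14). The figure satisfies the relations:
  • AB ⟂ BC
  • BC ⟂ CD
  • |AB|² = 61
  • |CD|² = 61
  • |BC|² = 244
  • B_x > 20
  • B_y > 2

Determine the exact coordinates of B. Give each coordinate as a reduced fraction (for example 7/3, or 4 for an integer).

B = (26, 7)

1. B_x = 26  [[BC ⟂ CD ⇒ 6x+5y-191=0] ∩ [|B−(20, 2)|²=61]]
2. B_y = 7  [[BC ⟂ CD ⇒ 6x+5y-191=0] ∩ [|B−(20, 2)|²=61]]
   so B = (26, 7)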